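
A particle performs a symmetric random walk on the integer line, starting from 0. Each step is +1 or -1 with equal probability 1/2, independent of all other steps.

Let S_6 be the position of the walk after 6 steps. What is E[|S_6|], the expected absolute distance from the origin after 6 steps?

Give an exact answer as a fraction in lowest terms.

S_6 takes values m ≡ 0 (mod 2) with |m| ≤ 6; P(S_6=m) = C(6,(6+m)/2)/2^6.
Total paths: 2^6 = 64
Distribution: P(S=-6)=1/64, P(S=-4)=6/64, P(S=-2)=15/64, P(S=0)=20/64, P(S=2)=15/64, P(S=4)=6/64, P(S=6)=1/64
E[|S_6|] = Σ_m |m|·P(S_6=m) = 120/64 = 15/8

Answer: 15/8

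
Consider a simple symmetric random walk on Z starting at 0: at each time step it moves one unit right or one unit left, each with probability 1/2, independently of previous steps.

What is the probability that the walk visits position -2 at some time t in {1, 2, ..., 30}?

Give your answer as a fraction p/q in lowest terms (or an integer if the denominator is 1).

Answer: 773201629/1073741824

Derivation:
Count via complement. Let g(t,s) = #length-t paths at position s with S_1..S_t all ≠ -2.
g(t,s) = g(t-1,s-1) + g(t-1,s+1) for s ≠ -2; g(t,-2) = 0.
t=0: g(0,0)=1
t=1: g(1,-1)=1 g(1,1)=1
t=2: g(2,0)=2 g(2,2)=1
t=3: g(3,-1)=2 g(3,1)=3 g(3,3)=1
t=4: g(4,0)=5 g(4,2)=4 g(4,4)=1
t=5: g(5,-1)=5 g(5,1)=9 g(5,3)=5 g(5,5)=1
t=6: g(6,0)=14 g(6,2)=14 g(6,4)=6 g(6,6)=1
t=7: g(7,-1)=14 g(7,1)=28 g(7,3)=20 g(7,5)=7 g(7,7)=1
t=8: g(8,0)=42 g(8,2)=48 g(8,4)=27 g(8,6)=8 g(8,8)=1
t=9: g(9,-1)=42 g(9,1)=90 g(9,3)=75 g(9,5)=35 g(9,7)=9 g(9,9)=1
t=10: g(10,0)=132 g(10,2)=165 g(10,4)=110 g(10,6)=44 g(10,8)=10 g(10,10)=1
t=11: g(11,-1)=132 g(11,1)=297 g(11,3)=275 g(11,5)=154 g(11,7)=54 g(11,9)=11 g(11,11)=1
t=12: g(12,0)=429 g(12,2)=572 g(12,4)=429 g(12,6)=208 g(12,8)=65 g(12,10)=12 g(12,12)=1
t=13: g(13,-1)=429 g(13,1)=1001 g(13,3)=1001 g(13,5)=637 g(13,7)=273 g(13,9)=77 g(13,11)=13 g(13,13)=1
t=14: g(14,0)=1430 g(14,2)=2002 g(14,4)=1638 g(14,6)=910 g(14,8)=350 g(14,10)=90 g(14,12)=14 g(14,14)=1
t=15: g(15,-1)=1430 g(15,1)=3432 g(15,3)=3640 g(15,5)=2548 g(15,7)=1260 g(15,9)=440 g(15,11)=104 g(15,13)=15 g(15,15)=1
t=16: g(16,0)=4862 g(16,2)=7072 g(16,4)=6188 g(16,6)=3808 g(16,8)=1700 g(16,10)=544 g(16,12)=119 g(16,14)=16 g(16,16)=1
t=17: g(17,-1)=4862 g(17,1)=11934 g(17,3)=13260 g(17,5)=9996 g(17,7)=5508 g(17,9)=2244 g(17,11)=663 g(17,13)=135 g(17,15)=17 g(17,17)=1
t=18: g(18,0)=16796 g(18,2)=25194 g(18,4)=23256 g(18,6)=15504 g(18,8)=7752 g(18,10)=2907 g(18,12)=798 g(18,14)=152 g(18,16)=18 g(18,18)=1
t=19: g(19,-1)=16796 g(19,1)=41990 g(19,3)=48450 g(19,5)=38760 g(19,7)=23256 g(19,9)=10659 g(19,11)=3705 g(19,13)=950 g(19,15)=170 g(19,17)=19 g(19,19)=1
t=20: g(20,0)=58786 g(20,2)=90440 g(20,4)=87210 g(20,6)=62016 g(20,8)=33915 g(20,10)=14364 g(20,12)=4655 g(20,14)=1120 g(20,16)=189 g(20,18)=20 g(20,20)=1
t=21: g(21,-1)=58786 g(21,1)=149226 g(21,3)=177650 g(21,5)=149226 g(21,7)=95931 g(21,9)=48279 g(21,11)=19019 g(21,13)=5775 g(21,15)=1309 g(21,17)=209 g(21,19)=21 g(21,21)=1
t=22: g(22,0)=208012 g(22,2)=326876 g(22,4)=326876 g(22,6)=245157 g(22,8)=144210 g(22,10)=67298 g(22,12)=24794 g(22,14)=7084 g(22,16)=1518 g(22,18)=230 g(22,20)=22 g(22,22)=1
t=23: g(23,-1)=208012 g(23,1)=534888 g(23,3)=653752 g(23,5)=572033 g(23,7)=389367 g(23,9)=211508 g(23,11)=92092 g(23,13)=31878 g(23,15)=8602 g(23,17)=1748 g(23,19)=252 g(23,21)=23 g(23,23)=1
t=24: g(24,0)=742900 g(24,2)=1188640 g(24,4)=1225785 g(24,6)=961400 g(24,8)=600875 g(24,10)=303600 g(24,12)=123970 g(24,14)=40480 g(24,16)=10350 g(24,18)=2000 g(24,20)=275 g(24,22)=24 g(24,24)=1
t=25: g(25,-1)=742900 g(25,1)=1931540 g(25,3)=2414425 g(25,5)=2187185 g(25,7)=1562275 g(25,9)=904475 g(25,11)=427570 g(25,13)=164450 g(25,15)=50830 g(25,17)=12350 g(25,19)=2275 g(25,21)=299 g(25,23)=25 g(25,25)=1
t=26: g(26,0)=2674440 g(26,2)=4345965 g(26,4)=4601610 g(26,6)=3749460 g(26,8)=2466750 g(26,10)=1332045 g(26,12)=592020 g(26,14)=215280 g(26,16)=63180 g(26,18)=14625 g(26,20)=2574 g(26,22)=324 g(26,24)=26 g(26,26)=1
t=27: g(27,-1)=2674440 g(27,1)=7020405 g(27,3)=8947575 g(27,5)=8351070 g(27,7)=6216210 g(27,9)=3798795 g(27,11)=1924065 g(27,13)=807300 g(27,15)=278460 g(27,17)=77805 g(27,19)=17199 g(27,21)=2898 g(27,23)=350 g(27,25)=27 g(27,27)=1
t=28: g(28,0)=9694845 g(28,2)=15967980 g(28,4)=17298645 g(28,6)=14567280 g(28,8)=10015005 g(28,10)=5722860 g(28,12)=2731365 g(28,14)=1085760 g(28,16)=356265 g(28,18)=95004 g(28,20)=20097 g(28,22)=3248 g(28,24)=377 g(28,26)=28 g(28,28)=1
t=29: g(29,-1)=9694845 g(29,1)=25662825 g(29,3)=33266625 g(29,5)=31865925 g(29,7)=24582285 g(29,9)=15737865 g(29,11)=8454225 g(29,13)=3817125 g(29,15)=1442025 g(29,17)=451269 g(29,19)=115101 g(29,21)=23345 g(29,23)=3625 g(29,25)=405 g(29,27)=29 g(29,29)=1
t=30: g(30,0)=35357670 g(30,2)=58929450 g(30,4)=65132550 g(30,6)=56448210 g(30,8)=40320150 g(30,10)=24192090 g(30,12)=12271350 g(30,14)=5259150 g(30,16)=1893294 g(30,18)=566370 g(30,20)=138446 g(30,22)=26970 g(30,24)=4030 g(30,26)=434 g(30,28)=30 g(30,30)=1
Paths never hitting -2: Σ_s g(30,s) = 300540195
Paths hitting -2: 2^30 - 300540195 = 773201629
P = 773201629/1073741824 = 773201629/1073741824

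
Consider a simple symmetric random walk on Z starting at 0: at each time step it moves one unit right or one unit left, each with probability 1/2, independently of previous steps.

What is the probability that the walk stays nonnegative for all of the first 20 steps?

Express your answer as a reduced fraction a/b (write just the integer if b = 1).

Let f(t,s) = #length-t paths at position s with S_1..S_t all ≥ 0.
f(t,s) = f(t-1,s-1) + f(t-1,s+1) for s ≥ 0; f(t,s) = 0 for s < 0.
t=0: f(0,0)=1
t=1: f(1,1)=1
t=2: f(2,0)=1 f(2,2)=1
t=3: f(3,1)=2 f(3,3)=1
t=4: f(4,0)=2 f(4,2)=3 f(4,4)=1
t=5: f(5,1)=5 f(5,3)=4 f(5,5)=1
t=6: f(6,0)=5 f(6,2)=9 f(6,4)=5 f(6,6)=1
t=7: f(7,1)=14 f(7,3)=14 f(7,5)=6 f(7,7)=1
t=8: f(8,0)=14 f(8,2)=28 f(8,4)=20 f(8,6)=7 f(8,8)=1
t=9: f(9,1)=42 f(9,3)=48 f(9,5)=27 f(9,7)=8 f(9,9)=1
t=10: f(10,0)=42 f(10,2)=90 f(10,4)=75 f(10,6)=35 f(10,8)=9 f(10,10)=1
t=11: f(11,1)=132 f(11,3)=165 f(11,5)=110 f(11,7)=44 f(11,9)=10 f(11,11)=1
t=12: f(12,0)=132 f(12,2)=297 f(12,4)=275 f(12,6)=154 f(12,8)=54 f(12,10)=11 f(12,12)=1
t=13: f(13,1)=429 f(13,3)=572 f(13,5)=429 f(13,7)=208 f(13,9)=65 f(13,11)=12 f(13,13)=1
t=14: f(14,0)=429 f(14,2)=1001 f(14,4)=1001 f(14,6)=637 f(14,8)=273 f(14,10)=77 f(14,12)=13 f(14,14)=1
t=15: f(15,1)=1430 f(15,3)=2002 f(15,5)=1638 f(15,7)=910 f(15,9)=350 f(15,11)=90 f(15,13)=14 f(15,15)=1
t=16: f(16,0)=1430 f(16,2)=3432 f(16,4)=3640 f(16,6)=2548 f(16,8)=1260 f(16,10)=440 f(16,12)=104 f(16,14)=15 f(16,16)=1
t=17: f(17,1)=4862 f(17,3)=7072 f(17,5)=6188 f(17,7)=3808 f(17,9)=1700 f(17,11)=544 f(17,13)=119 f(17,15)=16 f(17,17)=1
t=18: f(18,0)=4862 f(18,2)=11934 f(18,4)=13260 f(18,6)=9996 f(18,8)=5508 f(18,10)=2244 f(18,12)=663 f(18,14)=135 f(18,16)=17 f(18,18)=1
t=19: f(19,1)=16796 f(19,3)=25194 f(19,5)=23256 f(19,7)=15504 f(19,9)=7752 f(19,11)=2907 f(19,13)=798 f(19,15)=152 f(19,17)=18 f(19,19)=1
t=20: f(20,0)=16796 f(20,2)=41990 f(20,4)=48450 f(20,6)=38760 f(20,8)=23256 f(20,10)=10659 f(20,12)=3705 f(20,14)=950 f(20,16)=170 f(20,18)=19 f(20,20)=1
Σ_s f(20,s) = 184756
P = 184756/1048576 = 46189/262144

Answer: 46189/262144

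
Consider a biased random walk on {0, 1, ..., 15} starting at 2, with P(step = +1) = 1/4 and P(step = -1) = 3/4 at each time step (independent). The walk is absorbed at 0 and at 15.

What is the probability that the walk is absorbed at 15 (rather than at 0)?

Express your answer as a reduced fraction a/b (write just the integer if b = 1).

Biased walk: p = 1/4, q = 3/4, r = q/p = 3
Gambler's ruin: P(hit 15 before 0 | start at 2) = (1 - r^a)/(1 - r^N)
r^2 = 9; r^15 = 14348907
P = (1 - 9) / (1 - 14348907) = -8 / -14348906 = 4/7174453

Answer: 4/7174453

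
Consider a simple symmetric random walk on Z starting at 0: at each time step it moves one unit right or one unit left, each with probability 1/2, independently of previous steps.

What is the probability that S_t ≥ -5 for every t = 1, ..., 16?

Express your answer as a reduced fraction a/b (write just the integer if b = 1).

Let f(t,s) = #length-t paths at position s with S_1..S_t all ≥ -5.
f(t,s) = f(t-1,s-1) + f(t-1,s+1) for s ≥ -5; f(t,s) = 0 for s < -5.
t=0: f(0,0)=1
t=1: f(1,-1)=1 f(1,1)=1
t=2: f(2,-2)=1 f(2,0)=2 f(2,2)=1
t=3: f(3,-3)=1 f(3,-1)=3 f(3,1)=3 f(3,3)=1
t=4: f(4,-4)=1 f(4,-2)=4 f(4,0)=6 f(4,2)=4 f(4,4)=1
t=5: f(5,-5)=1 f(5,-3)=5 f(5,-1)=10 f(5,1)=10 f(5,3)=5 f(5,5)=1
t=6: f(6,-4)=6 f(6,-2)=15 f(6,0)=20 f(6,2)=15 f(6,4)=6 f(6,6)=1
t=7: f(7,-5)=6 f(7,-3)=21 f(7,-1)=35 f(7,1)=35 f(7,3)=21 f(7,5)=7 f(7,7)=1
t=8: f(8,-4)=27 f(8,-2)=56 f(8,0)=70 f(8,2)=56 f(8,4)=28 f(8,6)=8 f(8,8)=1
t=9: f(9,-5)=27 f(9,-3)=83 f(9,-1)=126 f(9,1)=126 f(9,3)=84 f(9,5)=36 f(9,7)=9 f(9,9)=1
t=10: f(10,-4)=110 f(10,-2)=209 f(10,0)=252 f(10,2)=210 f(10,4)=120 f(10,6)=45 f(10,8)=10 f(10,10)=1
t=11: f(11,-5)=110 f(11,-3)=319 f(11,-1)=461 f(11,1)=462 f(11,3)=330 f(11,5)=165 f(11,7)=55 f(11,9)=11 f(11,11)=1
t=12: f(12,-4)=429 f(12,-2)=780 f(12,0)=923 f(12,2)=792 f(12,4)=495 f(12,6)=220 f(12,8)=66 f(12,10)=12 f(12,12)=1
t=13: f(13,-5)=429 f(13,-3)=1209 f(13,-1)=1703 f(13,1)=1715 f(13,3)=1287 f(13,5)=715 f(13,7)=286 f(13,9)=78 f(13,11)=13 f(13,13)=1
t=14: f(14,-4)=1638 f(14,-2)=2912 f(14,0)=3418 f(14,2)=3002 f(14,4)=2002 f(14,6)=1001 f(14,8)=364 f(14,10)=91 f(14,12)=14 f(14,14)=1
t=15: f(15,-5)=1638 f(15,-3)=4550 f(15,-1)=6330 f(15,1)=6420 f(15,3)=5004 f(15,5)=3003 f(15,7)=1365 f(15,9)=455 f(15,11)=105 f(15,13)=15 f(15,15)=1
t=16: f(16,-4)=6188 f(16,-2)=10880 f(16,0)=12750 f(16,2)=11424 f(16,4)=8007 f(16,6)=4368 f(16,8)=1820 f(16,10)=560 f(16,12)=120 f(16,14)=16 f(16,16)=1
Σ_s f(16,s) = 56134
P = 56134/65536 = 28067/32768

Answer: 28067/32768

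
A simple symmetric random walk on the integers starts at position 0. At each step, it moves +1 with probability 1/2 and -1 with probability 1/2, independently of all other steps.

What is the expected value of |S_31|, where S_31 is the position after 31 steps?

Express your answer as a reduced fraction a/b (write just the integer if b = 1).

Answer: 300540195/67108864

Derivation:
S_31 takes values m ≡ 1 (mod 2) with |m| ≤ 31; P(S_31=m) = C(31,(31+m)/2)/2^31.
Total paths: 2^31 = 2147483648
Distribution: P(S=-31)=1/2147483648, P(S=-29)=31/2147483648, P(S=-27)=465/2147483648, P(S=-25)=4495/2147483648, P(S=-23)=31465/2147483648, P(S=-21)=169911/2147483648, P(S=-19)=736281/2147483648, P(S=-17)=2629575/2147483648, P(S=-15)=7888725/2147483648, P(S=-13)=20160075/2147483648, P(S=-11)=44352165/2147483648, P(S=-9)=84672315/2147483648, P(S=-7)=141120525/2147483648, P(S=-5)=206253075/2147483648, P(S=-3)=265182525/2147483648, P(S=-1)=300540195/2147483648, P(S=1)=300540195/2147483648, P(S=3)=265182525/2147483648, P(S=5)=206253075/2147483648, P(S=7)=141120525/2147483648, P(S=9)=84672315/2147483648, P(S=11)=44352165/2147483648, P(S=13)=20160075/2147483648, P(S=15)=7888725/2147483648, P(S=17)=2629575/2147483648, P(S=19)=736281/2147483648, P(S=21)=169911/2147483648, P(S=23)=31465/2147483648, P(S=25)=4495/2147483648, P(S=27)=465/2147483648, P(S=29)=31/2147483648, P(S=31)=1/2147483648
E[|S_31|] = Σ_m |m|·P(S_31=m) = 9617286240/2147483648 = 300540195/67108864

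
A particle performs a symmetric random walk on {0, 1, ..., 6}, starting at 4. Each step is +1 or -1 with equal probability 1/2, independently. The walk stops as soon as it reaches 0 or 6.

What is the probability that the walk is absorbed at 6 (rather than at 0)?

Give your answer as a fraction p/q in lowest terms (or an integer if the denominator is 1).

Symmetric walk (p = 1/2): the harmonic-function argument gives P(hit 6 before 0 | start at 4) = a/N.
P = 4/6 = 2/3

Answer: 2/3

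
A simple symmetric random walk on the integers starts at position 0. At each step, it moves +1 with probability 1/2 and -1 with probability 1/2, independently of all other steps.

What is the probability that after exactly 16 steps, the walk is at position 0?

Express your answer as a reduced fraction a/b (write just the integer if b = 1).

To return to 0 after 16 steps: need exactly 8 steps of +1 and 8 of -1.
Favorable paths: C(16,8) = 12870
Total paths: 2^16 = 65536
P = 12870/65536 = 6435/32768

Answer: 6435/32768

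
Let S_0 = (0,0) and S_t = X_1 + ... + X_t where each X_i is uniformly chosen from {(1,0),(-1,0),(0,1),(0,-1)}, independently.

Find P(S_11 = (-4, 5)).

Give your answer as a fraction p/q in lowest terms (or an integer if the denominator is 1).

Let h be the number of horizontal steps (so 11-h are vertical). To end at (-4,5) need (h-4)/2 right-steps and ((11-h)+5)/2 up-steps.
Sum over h with 4 ≤ h ≤ 6, h ≡ 0 (mod 2), 11-h ≡ 1 (mod 2):
h=4: C(11,4)·C(4,0)·C(7,6) = 330·1·7 = 2310
h=6: C(11,6)·C(6,1)·C(5,5) = 462·6·1 = 2772
Total favorable: 5082
Total paths: 4^11 = 4194304
P = 5082/4194304 = 2541/2097152

Answer: 2541/2097152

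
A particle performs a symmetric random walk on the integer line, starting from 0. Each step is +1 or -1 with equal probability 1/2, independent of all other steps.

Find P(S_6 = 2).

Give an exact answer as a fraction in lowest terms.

Answer: 15/64

Derivation:
To reach position 2 after 6 steps: need 4 steps of +1 and 2 of -1.
Favorable paths: C(6,4) = 15
Total paths: 2^6 = 64
P = 15/64 = 15/64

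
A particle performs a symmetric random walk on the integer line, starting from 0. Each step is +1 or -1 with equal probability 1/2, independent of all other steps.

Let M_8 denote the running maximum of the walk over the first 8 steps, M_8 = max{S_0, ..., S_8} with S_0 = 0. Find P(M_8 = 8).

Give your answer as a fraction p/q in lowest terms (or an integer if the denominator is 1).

Answer: 1/256

Derivation:
Let M_8 = max(S_0,...,S_8). Use the reflection principle: for j ≥ 1, #{paths with M_8 ≥ j} = #{S_8 ≥ j} + #{S_8 ≥ j+1}.
By reflection, #{M_8 ≥ 8} = #{S_8 ≥ 8} + #{S_8 ≥ 9} = 1 + 0 = 1.
#{M_8 ≥ 9} = #{S_8 ≥ 9} + #{S_8 ≥ 10} = 0 + 0 = 0.
#{M_8 = 8} = 1 - 0 = 1.
P(M_8 = 8) = 1/256 = 1/256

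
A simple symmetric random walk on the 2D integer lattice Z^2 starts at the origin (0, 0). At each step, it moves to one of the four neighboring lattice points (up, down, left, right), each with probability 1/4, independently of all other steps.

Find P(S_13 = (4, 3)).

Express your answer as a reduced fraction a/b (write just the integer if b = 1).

Answer: 61347/8388608

Derivation:
Let h be the number of horizontal steps (so 13-h are vertical). To end at (4,3) need (h+4)/2 right-steps and ((13-h)+3)/2 up-steps.
Sum over h with 4 ≤ h ≤ 10, h ≡ 0 (mod 2), 13-h ≡ 1 (mod 2):
h=4: C(13,4)·C(4,4)·C(9,6) = 715·1·84 = 60060
h=6: C(13,6)·C(6,5)·C(7,5) = 1716·6·21 = 216216
h=8: C(13,8)·C(8,6)·C(5,4) = 1287·28·5 = 180180
h=10: C(13,10)·C(10,7)·C(3,3) = 286·120·1 = 34320
Total favorable: 490776
Total paths: 4^13 = 67108864
P = 490776/67108864 = 61347/8388608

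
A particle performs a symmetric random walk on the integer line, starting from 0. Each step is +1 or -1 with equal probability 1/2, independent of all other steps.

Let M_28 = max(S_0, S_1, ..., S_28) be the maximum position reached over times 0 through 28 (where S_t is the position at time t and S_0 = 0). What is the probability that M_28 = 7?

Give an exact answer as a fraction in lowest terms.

Answer: 6561555/134217728

Derivation:
Let M_28 = max(S_0,...,S_28). Use the reflection principle: for j ≥ 1, #{paths with M_28 ≥ j} = #{S_28 ≥ j} + #{S_28 ≥ j+1}.
By reflection, #{M_28 ≥ 7} = #{S_28 ≥ 7} + #{S_28 ≥ 8} = 24821333 + 24821333 = 49642666.
#{M_28 ≥ 8} = #{S_28 ≥ 8} + #{S_28 ≥ 9} = 24821333 + 11698223 = 36519556.
#{M_28 = 7} = 49642666 - 36519556 = 13123110.
P(M_28 = 7) = 13123110/268435456 = 6561555/134217728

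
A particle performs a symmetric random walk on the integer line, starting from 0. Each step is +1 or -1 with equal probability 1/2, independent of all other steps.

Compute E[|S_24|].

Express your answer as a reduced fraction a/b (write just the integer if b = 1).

S_24 takes values m ≡ 0 (mod 2) with |m| ≤ 24; P(S_24=m) = C(24,(24+m)/2)/2^24.
Total paths: 2^24 = 16777216
Distribution: P(S=-24)=1/16777216, P(S=-22)=24/16777216, P(S=-20)=276/16777216, P(S=-18)=2024/16777216, P(S=-16)=10626/16777216, P(S=-14)=42504/16777216, P(S=-12)=134596/16777216, P(S=-10)=346104/16777216, P(S=-8)=735471/16777216, P(S=-6)=1307504/16777216, P(S=-4)=1961256/16777216, P(S=-2)=2496144/16777216, P(S=0)=2704156/16777216, P(S=2)=2496144/16777216, P(S=4)=1961256/16777216, P(S=6)=1307504/16777216, P(S=8)=735471/16777216, P(S=10)=346104/16777216, P(S=12)=134596/16777216, P(S=14)=42504/16777216, P(S=16)=10626/16777216, P(S=18)=2024/16777216, P(S=20)=276/16777216, P(S=22)=24/16777216, P(S=24)=1/16777216
E[|S_24|] = Σ_m |m|·P(S_24=m) = 64899744/16777216 = 2028117/524288

Answer: 2028117/524288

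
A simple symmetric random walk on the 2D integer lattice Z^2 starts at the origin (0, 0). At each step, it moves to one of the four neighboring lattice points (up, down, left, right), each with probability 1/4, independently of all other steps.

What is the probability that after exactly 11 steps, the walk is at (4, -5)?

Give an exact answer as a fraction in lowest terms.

Answer: 2541/2097152

Derivation:
Let h be the number of horizontal steps (so 11-h are vertical). To end at (4,-5) need (h+4)/2 right-steps and ((11-h)-5)/2 up-steps.
Sum over h with 4 ≤ h ≤ 6, h ≡ 0 (mod 2), 11-h ≡ 1 (mod 2):
h=4: C(11,4)·C(4,4)·C(7,1) = 330·1·7 = 2310
h=6: C(11,6)·C(6,5)·C(5,0) = 462·6·1 = 2772
Total favorable: 5082
Total paths: 4^11 = 4194304
P = 5082/4194304 = 2541/2097152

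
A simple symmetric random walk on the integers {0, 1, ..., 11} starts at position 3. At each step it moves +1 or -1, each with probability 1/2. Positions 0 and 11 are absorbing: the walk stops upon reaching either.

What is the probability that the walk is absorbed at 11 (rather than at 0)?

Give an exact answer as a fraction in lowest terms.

Symmetric walk (p = 1/2): the harmonic-function argument gives P(hit 11 before 0 | start at 3) = a/N.
P = 3/11 = 3/11

Answer: 3/11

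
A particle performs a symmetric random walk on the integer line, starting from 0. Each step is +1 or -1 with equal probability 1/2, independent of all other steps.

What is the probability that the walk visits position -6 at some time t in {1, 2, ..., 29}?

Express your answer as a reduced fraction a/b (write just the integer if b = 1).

Answer: 35558423/134217728

Derivation:
Count via complement. Let g(t,s) = #length-t paths at position s with S_1..S_t all ≠ -6.
g(t,s) = g(t-1,s-1) + g(t-1,s+1) for s ≠ -6; g(t,-6) = 0.
t=0: g(0,0)=1
t=1: g(1,-1)=1 g(1,1)=1
t=2: g(2,-2)=1 g(2,0)=2 g(2,2)=1
t=3: g(3,-3)=1 g(3,-1)=3 g(3,1)=3 g(3,3)=1
t=4: g(4,-4)=1 g(4,-2)=4 g(4,0)=6 g(4,2)=4 g(4,4)=1
t=5: g(5,-5)=1 g(5,-3)=5 g(5,-1)=10 g(5,1)=10 g(5,3)=5 g(5,5)=1
t=6: g(6,-4)=6 g(6,-2)=15 g(6,0)=20 g(6,2)=15 g(6,4)=6 g(6,6)=1
t=7: g(7,-5)=6 g(7,-3)=21 g(7,-1)=35 g(7,1)=35 g(7,3)=21 g(7,5)=7 g(7,7)=1
t=8: g(8,-4)=27 g(8,-2)=56 g(8,0)=70 g(8,2)=56 g(8,4)=28 g(8,6)=8 g(8,8)=1
t=9: g(9,-5)=27 g(9,-3)=83 g(9,-1)=126 g(9,1)=126 g(9,3)=84 g(9,5)=36 g(9,7)=9 g(9,9)=1
t=10: g(10,-4)=110 g(10,-2)=209 g(10,0)=252 g(10,2)=210 g(10,4)=120 g(10,6)=45 g(10,8)=10 g(10,10)=1
t=11: g(11,-5)=110 g(11,-3)=319 g(11,-1)=461 g(11,1)=462 g(11,3)=330 g(11,5)=165 g(11,7)=55 g(11,9)=11 g(11,11)=1
t=12: g(12,-4)=429 g(12,-2)=780 g(12,0)=923 g(12,2)=792 g(12,4)=495 g(12,6)=220 g(12,8)=66 g(12,10)=12 g(12,12)=1
t=13: g(13,-5)=429 g(13,-3)=1209 g(13,-1)=1703 g(13,1)=1715 g(13,3)=1287 g(13,5)=715 g(13,7)=286 g(13,9)=78 g(13,11)=13 g(13,13)=1
t=14: g(14,-4)=1638 g(14,-2)=2912 g(14,0)=3418 g(14,2)=3002 g(14,4)=2002 g(14,6)=1001 g(14,8)=364 g(14,10)=91 g(14,12)=14 g(14,14)=1
t=15: g(15,-5)=1638 g(15,-3)=4550 g(15,-1)=6330 g(15,1)=6420 g(15,3)=5004 g(15,5)=3003 g(15,7)=1365 g(15,9)=455 g(15,11)=105 g(15,13)=15 g(15,15)=1
t=16: g(16,-4)=6188 g(16,-2)=10880 g(16,0)=12750 g(16,2)=11424 g(16,4)=8007 g(16,6)=4368 g(16,8)=1820 g(16,10)=560 g(16,12)=120 g(16,14)=16 g(16,16)=1
t=17: g(17,-5)=6188 g(17,-3)=17068 g(17,-1)=23630 g(17,1)=24174 g(17,3)=19431 g(17,5)=12375 g(17,7)=6188 g(17,9)=2380 g(17,11)=680 g(17,13)=136 g(17,15)=17 g(17,17)=1
t=18: g(18,-4)=23256 g(18,-2)=40698 g(18,0)=47804 g(18,2)=43605 g(18,4)=31806 g(18,6)=18563 g(18,8)=8568 g(18,10)=3060 g(18,12)=816 g(18,14)=153 g(18,16)=18 g(18,18)=1
t=19: g(19,-5)=23256 g(19,-3)=63954 g(19,-1)=88502 g(19,1)=91409 g(19,3)=75411 g(19,5)=50369 g(19,7)=27131 g(19,9)=11628 g(19,11)=3876 g(19,13)=969 g(19,15)=171 g(19,17)=19 g(19,19)=1
t=20: g(20,-4)=87210 g(20,-2)=152456 g(20,0)=179911 g(20,2)=166820 g(20,4)=125780 g(20,6)=77500 g(20,8)=38759 g(20,10)=15504 g(20,12)=4845 g(20,14)=1140 g(20,16)=190 g(20,18)=20 g(20,20)=1
t=21: g(21,-5)=87210 g(21,-3)=239666 g(21,-1)=332367 g(21,1)=346731 g(21,3)=292600 g(21,5)=203280 g(21,7)=116259 g(21,9)=54263 g(21,11)=20349 g(21,13)=5985 g(21,15)=1330 g(21,17)=210 g(21,19)=21 g(21,21)=1
t=22: g(22,-4)=326876 g(22,-2)=572033 g(22,0)=679098 g(22,2)=639331 g(22,4)=495880 g(22,6)=319539 g(22,8)=170522 g(22,10)=74612 g(22,12)=26334 g(22,14)=7315 g(22,16)=1540 g(22,18)=231 g(22,20)=22 g(22,22)=1
t=23: g(23,-5)=326876 g(23,-3)=898909 g(23,-1)=1251131 g(23,1)=1318429 g(23,3)=1135211 g(23,5)=815419 g(23,7)=490061 g(23,9)=245134 g(23,11)=100946 g(23,13)=33649 g(23,15)=8855 g(23,17)=1771 g(23,19)=253 g(23,21)=23 g(23,23)=1
t=24: g(24,-4)=1225785 g(24,-2)=2150040 g(24,0)=2569560 g(24,2)=2453640 g(24,4)=1950630 g(24,6)=1305480 g(24,8)=735195 g(24,10)=346080 g(24,12)=134595 g(24,14)=42504 g(24,16)=10626 g(24,18)=2024 g(24,20)=276 g(24,22)=24 g(24,24)=1
t=25: g(25,-5)=1225785 g(25,-3)=3375825 g(25,-1)=4719600 g(25,1)=5023200 g(25,3)=4404270 g(25,5)=3256110 g(25,7)=2040675 g(25,9)=1081275 g(25,11)=480675 g(25,13)=177099 g(25,15)=53130 g(25,17)=12650 g(25,19)=2300 g(25,21)=300 g(25,23)=25 g(25,25)=1
t=26: g(26,-4)=4601610 g(26,-2)=8095425 g(26,0)=9742800 g(26,2)=9427470 g(26,4)=7660380 g(26,6)=5296785 g(26,8)=3121950 g(26,10)=1561950 g(26,12)=657774 g(26,14)=230229 g(26,16)=65780 g(26,18)=14950 g(26,20)=2600 g(26,22)=325 g(26,24)=26 g(26,26)=1
t=27: g(27,-5)=4601610 g(27,-3)=12697035 g(27,-1)=17838225 g(27,1)=19170270 g(27,3)=17087850 g(27,5)=12957165 g(27,7)=8418735 g(27,9)=4683900 g(27,11)=2219724 g(27,13)=888003 g(27,15)=296009 g(27,17)=80730 g(27,19)=17550 g(27,21)=2925 g(27,23)=351 g(27,25)=27 g(27,27)=1
t=28: g(28,-4)=17298645 g(28,-2)=30535260 g(28,0)=37008495 g(28,2)=36258120 g(28,4)=30045015 g(28,6)=21375900 g(28,8)=13102635 g(28,10)=6903624 g(28,12)=3107727 g(28,14)=1184012 g(28,16)=376739 g(28,18)=98280 g(28,20)=20475 g(28,22)=3276 g(28,24)=378 g(28,26)=28 g(28,28)=1
t=29: g(29,-5)=17298645 g(29,-3)=47833905 g(29,-1)=67543755 g(29,1)=73266615 g(29,3)=66303135 g(29,5)=51420915 g(29,7)=34478535 g(29,9)=20006259 g(29,11)=10011351 g(29,13)=4291739 g(29,15)=1560751 g(29,17)=475019 g(29,19)=118755 g(29,21)=23751 g(29,23)=3654 g(29,25)=406 g(29,27)=29 g(29,29)=1
Paths never hitting -6: Σ_s g(29,s) = 394637220
Paths hitting -6: 2^29 - 394637220 = 142233692
P = 142233692/536870912 = 35558423/134217728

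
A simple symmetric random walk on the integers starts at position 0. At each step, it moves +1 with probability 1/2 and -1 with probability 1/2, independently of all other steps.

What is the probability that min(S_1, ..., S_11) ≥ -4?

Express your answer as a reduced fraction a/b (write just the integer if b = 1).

Answer: 1749/2048

Derivation:
Let f(t,s) = #length-t paths at position s with S_1..S_t all ≥ -4.
f(t,s) = f(t-1,s-1) + f(t-1,s+1) for s ≥ -4; f(t,s) = 0 for s < -4.
t=0: f(0,0)=1
t=1: f(1,-1)=1 f(1,1)=1
t=2: f(2,-2)=1 f(2,0)=2 f(2,2)=1
t=3: f(3,-3)=1 f(3,-1)=3 f(3,1)=3 f(3,3)=1
t=4: f(4,-4)=1 f(4,-2)=4 f(4,0)=6 f(4,2)=4 f(4,4)=1
t=5: f(5,-3)=5 f(5,-1)=10 f(5,1)=10 f(5,3)=5 f(5,5)=1
t=6: f(6,-4)=5 f(6,-2)=15 f(6,0)=20 f(6,2)=15 f(6,4)=6 f(6,6)=1
t=7: f(7,-3)=20 f(7,-1)=35 f(7,1)=35 f(7,3)=21 f(7,5)=7 f(7,7)=1
t=8: f(8,-4)=20 f(8,-2)=55 f(8,0)=70 f(8,2)=56 f(8,4)=28 f(8,6)=8 f(8,8)=1
t=9: f(9,-3)=75 f(9,-1)=125 f(9,1)=126 f(9,3)=84 f(9,5)=36 f(9,7)=9 f(9,9)=1
t=10: f(10,-4)=75 f(10,-2)=200 f(10,0)=251 f(10,2)=210 f(10,4)=120 f(10,6)=45 f(10,8)=10 f(10,10)=1
t=11: f(11,-3)=275 f(11,-1)=451 f(11,1)=461 f(11,3)=330 f(11,5)=165 f(11,7)=55 f(11,9)=11 f(11,11)=1
Σ_s f(11,s) = 1749
P = 1749/2048 = 1749/2048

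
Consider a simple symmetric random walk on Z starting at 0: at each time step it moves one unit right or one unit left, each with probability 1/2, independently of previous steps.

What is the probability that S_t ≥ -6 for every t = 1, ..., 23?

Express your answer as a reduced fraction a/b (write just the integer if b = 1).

Answer: 3558491/4194304

Derivation:
Let f(t,s) = #length-t paths at position s with S_1..S_t all ≥ -6.
f(t,s) = f(t-1,s-1) + f(t-1,s+1) for s ≥ -6; f(t,s) = 0 for s < -6.
t=0: f(0,0)=1
t=1: f(1,-1)=1 f(1,1)=1
t=2: f(2,-2)=1 f(2,0)=2 f(2,2)=1
t=3: f(3,-3)=1 f(3,-1)=3 f(3,1)=3 f(3,3)=1
t=4: f(4,-4)=1 f(4,-2)=4 f(4,0)=6 f(4,2)=4 f(4,4)=1
t=5: f(5,-5)=1 f(5,-3)=5 f(5,-1)=10 f(5,1)=10 f(5,3)=5 f(5,5)=1
t=6: f(6,-6)=1 f(6,-4)=6 f(6,-2)=15 f(6,0)=20 f(6,2)=15 f(6,4)=6 f(6,6)=1
t=7: f(7,-5)=7 f(7,-3)=21 f(7,-1)=35 f(7,1)=35 f(7,3)=21 f(7,5)=7 f(7,7)=1
t=8: f(8,-6)=7 f(8,-4)=28 f(8,-2)=56 f(8,0)=70 f(8,2)=56 f(8,4)=28 f(8,6)=8 f(8,8)=1
t=9: f(9,-5)=35 f(9,-3)=84 f(9,-1)=126 f(9,1)=126 f(9,3)=84 f(9,5)=36 f(9,7)=9 f(9,9)=1
t=10: f(10,-6)=35 f(10,-4)=119 f(10,-2)=210 f(10,0)=252 f(10,2)=210 f(10,4)=120 f(10,6)=45 f(10,8)=10 f(10,10)=1
t=11: f(11,-5)=154 f(11,-3)=329 f(11,-1)=462 f(11,1)=462 f(11,3)=330 f(11,5)=165 f(11,7)=55 f(11,9)=11 f(11,11)=1
t=12: f(12,-6)=154 f(12,-4)=483 f(12,-2)=791 f(12,0)=924 f(12,2)=792 f(12,4)=495 f(12,6)=220 f(12,8)=66 f(12,10)=12 f(12,12)=1
t=13: f(13,-5)=637 f(13,-3)=1274 f(13,-1)=1715 f(13,1)=1716 f(13,3)=1287 f(13,5)=715 f(13,7)=286 f(13,9)=78 f(13,11)=13 f(13,13)=1
t=14: f(14,-6)=637 f(14,-4)=1911 f(14,-2)=2989 f(14,0)=3431 f(14,2)=3003 f(14,4)=2002 f(14,6)=1001 f(14,8)=364 f(14,10)=91 f(14,12)=14 f(14,14)=1
t=15: f(15,-5)=2548 f(15,-3)=4900 f(15,-1)=6420 f(15,1)=6434 f(15,3)=5005 f(15,5)=3003 f(15,7)=1365 f(15,9)=455 f(15,11)=105 f(15,13)=15 f(15,15)=1
t=16: f(16,-6)=2548 f(16,-4)=7448 f(16,-2)=11320 f(16,0)=12854 f(16,2)=11439 f(16,4)=8008 f(16,6)=4368 f(16,8)=1820 f(16,10)=560 f(16,12)=120 f(16,14)=16 f(16,16)=1
t=17: f(17,-5)=9996 f(17,-3)=18768 f(17,-1)=24174 f(17,1)=24293 f(17,3)=19447 f(17,5)=12376 f(17,7)=6188 f(17,9)=2380 f(17,11)=680 f(17,13)=136 f(17,15)=17 f(17,17)=1
t=18: f(18,-6)=9996 f(18,-4)=28764 f(18,-2)=42942 f(18,0)=48467 f(18,2)=43740 f(18,4)=31823 f(18,6)=18564 f(18,8)=8568 f(18,10)=3060 f(18,12)=816 f(18,14)=153 f(18,16)=18 f(18,18)=1
t=19: f(19,-5)=38760 f(19,-3)=71706 f(19,-1)=91409 f(19,1)=92207 f(19,3)=75563 f(19,5)=50387 f(19,7)=27132 f(19,9)=11628 f(19,11)=3876 f(19,13)=969 f(19,15)=171 f(19,17)=19 f(19,19)=1
t=20: f(20,-6)=38760 f(20,-4)=110466 f(20,-2)=163115 f(20,0)=183616 f(20,2)=167770 f(20,4)=125950 f(20,6)=77519 f(20,8)=38760 f(20,10)=15504 f(20,12)=4845 f(20,14)=1140 f(20,16)=190 f(20,18)=20 f(20,20)=1
t=21: f(21,-5)=149226 f(21,-3)=273581 f(21,-1)=346731 f(21,1)=351386 f(21,3)=293720 f(21,5)=203469 f(21,7)=116279 f(21,9)=54264 f(21,11)=20349 f(21,13)=5985 f(21,15)=1330 f(21,17)=210 f(21,19)=21 f(21,21)=1
t=22: f(22,-6)=149226 f(22,-4)=422807 f(22,-2)=620312 f(22,0)=698117 f(22,2)=645106 f(22,4)=497189 f(22,6)=319748 f(22,8)=170543 f(22,10)=74613 f(22,12)=26334 f(22,14)=7315 f(22,16)=1540 f(22,18)=231 f(22,20)=22 f(22,22)=1
t=23: f(23,-5)=572033 f(23,-3)=1043119 f(23,-1)=1318429 f(23,1)=1343223 f(23,3)=1142295 f(23,5)=816937 f(23,7)=490291 f(23,9)=245156 f(23,11)=100947 f(23,13)=33649 f(23,15)=8855 f(23,17)=1771 f(23,19)=253 f(23,21)=23 f(23,23)=1
Σ_s f(23,s) = 7116982
P = 7116982/8388608 = 3558491/4194304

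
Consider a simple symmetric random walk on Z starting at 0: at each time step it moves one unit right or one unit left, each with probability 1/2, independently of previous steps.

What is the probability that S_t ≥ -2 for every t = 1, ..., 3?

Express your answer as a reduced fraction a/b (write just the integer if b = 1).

Let f(t,s) = #length-t paths at position s with S_1..S_t all ≥ -2.
f(t,s) = f(t-1,s-1) + f(t-1,s+1) for s ≥ -2; f(t,s) = 0 for s < -2.
t=0: f(0,0)=1
t=1: f(1,-1)=1 f(1,1)=1
t=2: f(2,-2)=1 f(2,0)=2 f(2,2)=1
t=3: f(3,-1)=3 f(3,1)=3 f(3,3)=1
Σ_s f(3,s) = 7
P = 7/8 = 7/8

Answer: 7/8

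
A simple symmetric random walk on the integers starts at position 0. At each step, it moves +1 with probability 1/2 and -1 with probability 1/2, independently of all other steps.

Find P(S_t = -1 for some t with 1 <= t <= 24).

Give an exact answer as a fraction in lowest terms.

Answer: 3518265/4194304

Derivation:
Count via complement. Let g(t,s) = #length-t paths at position s with S_1..S_t all ≠ -1.
g(t,s) = g(t-1,s-1) + g(t-1,s+1) for s ≠ -1; g(t,-1) = 0.
t=0: g(0,0)=1
t=1: g(1,1)=1
t=2: g(2,0)=1 g(2,2)=1
t=3: g(3,1)=2 g(3,3)=1
t=4: g(4,0)=2 g(4,2)=3 g(4,4)=1
t=5: g(5,1)=5 g(5,3)=4 g(5,5)=1
t=6: g(6,0)=5 g(6,2)=9 g(6,4)=5 g(6,6)=1
t=7: g(7,1)=14 g(7,3)=14 g(7,5)=6 g(7,7)=1
t=8: g(8,0)=14 g(8,2)=28 g(8,4)=20 g(8,6)=7 g(8,8)=1
t=9: g(9,1)=42 g(9,3)=48 g(9,5)=27 g(9,7)=8 g(9,9)=1
t=10: g(10,0)=42 g(10,2)=90 g(10,4)=75 g(10,6)=35 g(10,8)=9 g(10,10)=1
t=11: g(11,1)=132 g(11,3)=165 g(11,5)=110 g(11,7)=44 g(11,9)=10 g(11,11)=1
t=12: g(12,0)=132 g(12,2)=297 g(12,4)=275 g(12,6)=154 g(12,8)=54 g(12,10)=11 g(12,12)=1
t=13: g(13,1)=429 g(13,3)=572 g(13,5)=429 g(13,7)=208 g(13,9)=65 g(13,11)=12 g(13,13)=1
t=14: g(14,0)=429 g(14,2)=1001 g(14,4)=1001 g(14,6)=637 g(14,8)=273 g(14,10)=77 g(14,12)=13 g(14,14)=1
t=15: g(15,1)=1430 g(15,3)=2002 g(15,5)=1638 g(15,7)=910 g(15,9)=350 g(15,11)=90 g(15,13)=14 g(15,15)=1
t=16: g(16,0)=1430 g(16,2)=3432 g(16,4)=3640 g(16,6)=2548 g(16,8)=1260 g(16,10)=440 g(16,12)=104 g(16,14)=15 g(16,16)=1
t=17: g(17,1)=4862 g(17,3)=7072 g(17,5)=6188 g(17,7)=3808 g(17,9)=1700 g(17,11)=544 g(17,13)=119 g(17,15)=16 g(17,17)=1
t=18: g(18,0)=4862 g(18,2)=11934 g(18,4)=13260 g(18,6)=9996 g(18,8)=5508 g(18,10)=2244 g(18,12)=663 g(18,14)=135 g(18,16)=17 g(18,18)=1
t=19: g(19,1)=16796 g(19,3)=25194 g(19,5)=23256 g(19,7)=15504 g(19,9)=7752 g(19,11)=2907 g(19,13)=798 g(19,15)=152 g(19,17)=18 g(19,19)=1
t=20: g(20,0)=16796 g(20,2)=41990 g(20,4)=48450 g(20,6)=38760 g(20,8)=23256 g(20,10)=10659 g(20,12)=3705 g(20,14)=950 g(20,16)=170 g(20,18)=19 g(20,20)=1
t=21: g(21,1)=58786 g(21,3)=90440 g(21,5)=87210 g(21,7)=62016 g(21,9)=33915 g(21,11)=14364 g(21,13)=4655 g(21,15)=1120 g(21,17)=189 g(21,19)=20 g(21,21)=1
t=22: g(22,0)=58786 g(22,2)=149226 g(22,4)=177650 g(22,6)=149226 g(22,8)=95931 g(22,10)=48279 g(22,12)=19019 g(22,14)=5775 g(22,16)=1309 g(22,18)=209 g(22,20)=21 g(22,22)=1
t=23: g(23,1)=208012 g(23,3)=326876 g(23,5)=326876 g(23,7)=245157 g(23,9)=144210 g(23,11)=67298 g(23,13)=24794 g(23,15)=7084 g(23,17)=1518 g(23,19)=230 g(23,21)=22 g(23,23)=1
t=24: g(24,0)=208012 g(24,2)=534888 g(24,4)=653752 g(24,6)=572033 g(24,8)=389367 g(24,10)=211508 g(24,12)=92092 g(24,14)=31878 g(24,16)=8602 g(24,18)=1748 g(24,20)=252 g(24,22)=23 g(24,24)=1
Paths never hitting -1: Σ_s g(24,s) = 2704156
Paths hitting -1: 2^24 - 2704156 = 14073060
P = 14073060/16777216 = 3518265/4194304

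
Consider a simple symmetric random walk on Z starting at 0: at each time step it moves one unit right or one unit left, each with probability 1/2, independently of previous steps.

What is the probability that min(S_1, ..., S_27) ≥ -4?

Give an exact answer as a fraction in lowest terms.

Let f(t,s) = #length-t paths at position s with S_1..S_t all ≥ -4.
f(t,s) = f(t-1,s-1) + f(t-1,s+1) for s ≥ -4; f(t,s) = 0 for s < -4.
t=0: f(0,0)=1
t=1: f(1,-1)=1 f(1,1)=1
t=2: f(2,-2)=1 f(2,0)=2 f(2,2)=1
t=3: f(3,-3)=1 f(3,-1)=3 f(3,1)=3 f(3,3)=1
t=4: f(4,-4)=1 f(4,-2)=4 f(4,0)=6 f(4,2)=4 f(4,4)=1
t=5: f(5,-3)=5 f(5,-1)=10 f(5,1)=10 f(5,3)=5 f(5,5)=1
t=6: f(6,-4)=5 f(6,-2)=15 f(6,0)=20 f(6,2)=15 f(6,4)=6 f(6,6)=1
t=7: f(7,-3)=20 f(7,-1)=35 f(7,1)=35 f(7,3)=21 f(7,5)=7 f(7,7)=1
t=8: f(8,-4)=20 f(8,-2)=55 f(8,0)=70 f(8,2)=56 f(8,4)=28 f(8,6)=8 f(8,8)=1
t=9: f(9,-3)=75 f(9,-1)=125 f(9,1)=126 f(9,3)=84 f(9,5)=36 f(9,7)=9 f(9,9)=1
t=10: f(10,-4)=75 f(10,-2)=200 f(10,0)=251 f(10,2)=210 f(10,4)=120 f(10,6)=45 f(10,8)=10 f(10,10)=1
t=11: f(11,-3)=275 f(11,-1)=451 f(11,1)=461 f(11,3)=330 f(11,5)=165 f(11,7)=55 f(11,9)=11 f(11,11)=1
t=12: f(12,-4)=275 f(12,-2)=726 f(12,0)=912 f(12,2)=791 f(12,4)=495 f(12,6)=220 f(12,8)=66 f(12,10)=12 f(12,12)=1
t=13: f(13,-3)=1001 f(13,-1)=1638 f(13,1)=1703 f(13,3)=1286 f(13,5)=715 f(13,7)=286 f(13,9)=78 f(13,11)=13 f(13,13)=1
t=14: f(14,-4)=1001 f(14,-2)=2639 f(14,0)=3341 f(14,2)=2989 f(14,4)=2001 f(14,6)=1001 f(14,8)=364 f(14,10)=91 f(14,12)=14 f(14,14)=1
t=15: f(15,-3)=3640 f(15,-1)=5980 f(15,1)=6330 f(15,3)=4990 f(15,5)=3002 f(15,7)=1365 f(15,9)=455 f(15,11)=105 f(15,13)=15 f(15,15)=1
t=16: f(16,-4)=3640 f(16,-2)=9620 f(16,0)=12310 f(16,2)=11320 f(16,4)=7992 f(16,6)=4367 f(16,8)=1820 f(16,10)=560 f(16,12)=120 f(16,14)=16 f(16,16)=1
t=17: f(17,-3)=13260 f(17,-1)=21930 f(17,1)=23630 f(17,3)=19312 f(17,5)=12359 f(17,7)=6187 f(17,9)=2380 f(17,11)=680 f(17,13)=136 f(17,15)=17 f(17,17)=1
t=18: f(18,-4)=13260 f(18,-2)=35190 f(18,0)=45560 f(18,2)=42942 f(18,4)=31671 f(18,6)=18546 f(18,8)=8567 f(18,10)=3060 f(18,12)=816 f(18,14)=153 f(18,16)=18 f(18,18)=1
t=19: f(19,-3)=48450 f(19,-1)=80750 f(19,1)=88502 f(19,3)=74613 f(19,5)=50217 f(19,7)=27113 f(19,9)=11627 f(19,11)=3876 f(19,13)=969 f(19,15)=171 f(19,17)=19 f(19,19)=1
t=20: f(20,-4)=48450 f(20,-2)=129200 f(20,0)=169252 f(20,2)=163115 f(20,4)=124830 f(20,6)=77330 f(20,8)=38740 f(20,10)=15503 f(20,12)=4845 f(20,14)=1140 f(20,16)=190 f(20,18)=20 f(20,20)=1
t=21: f(21,-3)=177650 f(21,-1)=298452 f(21,1)=332367 f(21,3)=287945 f(21,5)=202160 f(21,7)=116070 f(21,9)=54243 f(21,11)=20348 f(21,13)=5985 f(21,15)=1330 f(21,17)=210 f(21,19)=21 f(21,21)=1
t=22: f(22,-4)=177650 f(22,-2)=476102 f(22,0)=630819 f(22,2)=620312 f(22,4)=490105 f(22,6)=318230 f(22,8)=170313 f(22,10)=74591 f(22,12)=26333 f(22,14)=7315 f(22,16)=1540 f(22,18)=231 f(22,20)=22 f(22,22)=1
t=23: f(23,-3)=653752 f(23,-1)=1106921 f(23,1)=1251131 f(23,3)=1110417 f(23,5)=808335 f(23,7)=488543 f(23,9)=244904 f(23,11)=100924 f(23,13)=33648 f(23,15)=8855 f(23,17)=1771 f(23,19)=253 f(23,21)=23 f(23,23)=1
t=24: f(24,-4)=653752 f(24,-2)=1760673 f(24,0)=2358052 f(24,2)=2361548 f(24,4)=1918752 f(24,6)=1296878 f(24,8)=733447 f(24,10)=345828 f(24,12)=134572 f(24,14)=42503 f(24,16)=10626 f(24,18)=2024 f(24,20)=276 f(24,22)=24 f(24,24)=1
t=25: f(25,-3)=2414425 f(25,-1)=4118725 f(25,1)=4719600 f(25,3)=4280300 f(25,5)=3215630 f(25,7)=2030325 f(25,9)=1079275 f(25,11)=480400 f(25,13)=177075 f(25,15)=53129 f(25,17)=12650 f(25,19)=2300 f(25,21)=300 f(25,23)=25 f(25,25)=1
t=26: f(26,-4)=2414425 f(26,-2)=6533150 f(26,0)=8838325 f(26,2)=8999900 f(26,4)=7495930 f(26,6)=5245955 f(26,8)=3109600 f(26,10)=1559675 f(26,12)=657475 f(26,14)=230204 f(26,16)=65779 f(26,18)=14950 f(26,20)=2600 f(26,22)=325 f(26,24)=26 f(26,26)=1
t=27: f(27,-3)=8947575 f(27,-1)=15371475 f(27,1)=17838225 f(27,3)=16495830 f(27,5)=12741885 f(27,7)=8355555 f(27,9)=4669275 f(27,11)=2217150 f(27,13)=887679 f(27,15)=295983 f(27,17)=80729 f(27,19)=17550 f(27,21)=2925 f(27,23)=351 f(27,25)=27 f(27,27)=1
Σ_s f(27,s) = 87922215
P = 87922215/134217728 = 87922215/134217728

Answer: 87922215/134217728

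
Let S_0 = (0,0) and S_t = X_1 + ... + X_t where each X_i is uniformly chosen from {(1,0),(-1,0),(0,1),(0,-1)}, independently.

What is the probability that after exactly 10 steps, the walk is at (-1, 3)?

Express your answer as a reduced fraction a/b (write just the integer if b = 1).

Answer: 1575/65536

Derivation:
Let h be the number of horizontal steps (so 10-h are vertical). To end at (-1,3) need (h-1)/2 right-steps and ((10-h)+3)/2 up-steps.
Sum over h with 1 ≤ h ≤ 7, h ≡ 1 (mod 2), 10-h ≡ 1 (mod 2):
h=1: C(10,1)·C(1,0)·C(9,6) = 10·1·84 = 840
h=3: C(10,3)·C(3,1)·C(7,5) = 120·3·21 = 7560
h=5: C(10,5)·C(5,2)·C(5,4) = 252·10·5 = 12600
h=7: C(10,7)·C(7,3)·C(3,3) = 120·35·1 = 4200
Total favorable: 25200
Total paths: 4^10 = 1048576
P = 25200/1048576 = 1575/65536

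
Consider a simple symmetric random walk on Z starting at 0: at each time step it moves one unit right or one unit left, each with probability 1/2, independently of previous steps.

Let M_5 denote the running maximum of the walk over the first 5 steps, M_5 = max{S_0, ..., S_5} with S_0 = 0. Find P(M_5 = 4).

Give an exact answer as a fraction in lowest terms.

Answer: 1/32

Derivation:
Let M_5 = max(S_0,...,S_5). Use the reflection principle: for j ≥ 1, #{paths with M_5 ≥ j} = #{S_5 ≥ j} + #{S_5 ≥ j+1}.
By reflection, #{M_5 ≥ 4} = #{S_5 ≥ 4} + #{S_5 ≥ 5} = 1 + 1 = 2.
#{M_5 ≥ 5} = #{S_5 ≥ 5} + #{S_5 ≥ 6} = 1 + 0 = 1.
#{M_5 = 4} = 2 - 1 = 1.
P(M_5 = 4) = 1/32 = 1/32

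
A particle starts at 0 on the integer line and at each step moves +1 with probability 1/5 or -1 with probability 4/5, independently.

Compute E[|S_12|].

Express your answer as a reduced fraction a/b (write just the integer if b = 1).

S_12 takes values m ≡ 0 (mod 2) with |m| ≤ 12; P(S_12=m) = C(12,(12+m)/2) · (1/5)^((12+m)/2) · (4/5)^((12-m)/2).
Distribution: P(S=-12)=16777216/244140625, P(S=-10)=50331648/244140625, P(S=-8)=69206016/244140625, P(S=-6)=11534336/48828125, P(S=-4)=6488064/48828125, P(S=-2)=12976128/244140625, P(S=0)=3784704/244140625, P(S=2)=811008/244140625, P(S=4)=25344/48828125, P(S=6)=2816/48828125, P(S=8)=1056/244140625, P(S=10)=48/244140625, P(S=12)=1/244140625
E[|S_12|] = Σ_m |m|·P(S_12=m) = 1762257132/244140625

Answer: 1762257132/244140625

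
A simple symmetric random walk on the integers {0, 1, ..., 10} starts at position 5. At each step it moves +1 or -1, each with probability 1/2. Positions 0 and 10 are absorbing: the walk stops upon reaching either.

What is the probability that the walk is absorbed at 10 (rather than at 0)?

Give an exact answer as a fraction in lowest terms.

Answer: 1/2

Derivation:
Symmetric walk (p = 1/2): the harmonic-function argument gives P(hit 10 before 0 | start at 5) = a/N.
P = 5/10 = 1/2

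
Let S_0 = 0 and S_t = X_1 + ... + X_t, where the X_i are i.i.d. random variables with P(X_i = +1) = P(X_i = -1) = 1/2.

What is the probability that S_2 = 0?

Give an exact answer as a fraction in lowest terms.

To return to 0 after 2 steps: need exactly 1 step of +1 and 1 of -1.
Favorable paths: C(2,1) = 2
Total paths: 2^2 = 4
P = 2/4 = 1/2

Answer: 1/2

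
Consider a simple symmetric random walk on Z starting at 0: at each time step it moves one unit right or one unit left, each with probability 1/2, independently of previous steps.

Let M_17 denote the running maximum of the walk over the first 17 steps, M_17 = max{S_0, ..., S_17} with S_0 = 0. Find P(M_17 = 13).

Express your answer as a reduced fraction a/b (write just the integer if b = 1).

Let M_17 = max(S_0,...,S_17). Use the reflection principle: for j ≥ 1, #{paths with M_17 ≥ j} = #{S_17 ≥ j} + #{S_17 ≥ j+1}.
By reflection, #{M_17 ≥ 13} = #{S_17 ≥ 13} + #{S_17 ≥ 14} = 154 + 18 = 172.
#{M_17 ≥ 14} = #{S_17 ≥ 14} + #{S_17 ≥ 15} = 18 + 18 = 36.
#{M_17 = 13} = 172 - 36 = 136.
P(M_17 = 13) = 136/131072 = 17/16384

Answer: 17/16384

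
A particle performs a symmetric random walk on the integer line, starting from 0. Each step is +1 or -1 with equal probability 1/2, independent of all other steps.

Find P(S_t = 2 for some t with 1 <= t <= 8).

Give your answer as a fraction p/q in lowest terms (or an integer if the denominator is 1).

Count via complement. Let g(t,s) = #length-t paths at position s with S_1..S_t all ≠ 2.
g(t,s) = g(t-1,s-1) + g(t-1,s+1) for s ≠ 2; g(t,2) = 0.
t=0: g(0,0)=1
t=1: g(1,-1)=1 g(1,1)=1
t=2: g(2,-2)=1 g(2,0)=2
t=3: g(3,-3)=1 g(3,-1)=3 g(3,1)=2
t=4: g(4,-4)=1 g(4,-2)=4 g(4,0)=5
t=5: g(5,-5)=1 g(5,-3)=5 g(5,-1)=9 g(5,1)=5
t=6: g(6,-6)=1 g(6,-4)=6 g(6,-2)=14 g(6,0)=14
t=7: g(7,-7)=1 g(7,-5)=7 g(7,-3)=20 g(7,-1)=28 g(7,1)=14
t=8: g(8,-8)=1 g(8,-6)=8 g(8,-4)=27 g(8,-2)=48 g(8,0)=42
Paths never hitting 2: Σ_s g(8,s) = 126
Paths hitting 2: 2^8 - 126 = 130
P = 130/256 = 65/128

Answer: 65/128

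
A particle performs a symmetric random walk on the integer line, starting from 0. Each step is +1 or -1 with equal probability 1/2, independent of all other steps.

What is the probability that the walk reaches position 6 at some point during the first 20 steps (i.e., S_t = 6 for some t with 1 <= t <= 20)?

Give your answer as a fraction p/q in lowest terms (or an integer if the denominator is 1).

Answer: 24805/131072

Derivation:
Count via complement. Let g(t,s) = #length-t paths at position s with S_1..S_t all ≠ 6.
g(t,s) = g(t-1,s-1) + g(t-1,s+1) for s ≠ 6; g(t,6) = 0.
t=0: g(0,0)=1
t=1: g(1,-1)=1 g(1,1)=1
t=2: g(2,-2)=1 g(2,0)=2 g(2,2)=1
t=3: g(3,-3)=1 g(3,-1)=3 g(3,1)=3 g(3,3)=1
t=4: g(4,-4)=1 g(4,-2)=4 g(4,0)=6 g(4,2)=4 g(4,4)=1
t=5: g(5,-5)=1 g(5,-3)=5 g(5,-1)=10 g(5,1)=10 g(5,3)=5 g(5,5)=1
t=6: g(6,-6)=1 g(6,-4)=6 g(6,-2)=15 g(6,0)=20 g(6,2)=15 g(6,4)=6
t=7: g(7,-7)=1 g(7,-5)=7 g(7,-3)=21 g(7,-1)=35 g(7,1)=35 g(7,3)=21 g(7,5)=6
t=8: g(8,-8)=1 g(8,-6)=8 g(8,-4)=28 g(8,-2)=56 g(8,0)=70 g(8,2)=56 g(8,4)=27
t=9: g(9,-9)=1 g(9,-7)=9 g(9,-5)=36 g(9,-3)=84 g(9,-1)=126 g(9,1)=126 g(9,3)=83 g(9,5)=27
t=10: g(10,-10)=1 g(10,-8)=10 g(10,-6)=45 g(10,-4)=120 g(10,-2)=210 g(10,0)=252 g(10,2)=209 g(10,4)=110
t=11: g(11,-11)=1 g(11,-9)=11 g(11,-7)=55 g(11,-5)=165 g(11,-3)=330 g(11,-1)=462 g(11,1)=461 g(11,3)=319 g(11,5)=110
t=12: g(12,-12)=1 g(12,-10)=12 g(12,-8)=66 g(12,-6)=220 g(12,-4)=495 g(12,-2)=792 g(12,0)=923 g(12,2)=780 g(12,4)=429
t=13: g(13,-13)=1 g(13,-11)=13 g(13,-9)=78 g(13,-7)=286 g(13,-5)=715 g(13,-3)=1287 g(13,-1)=1715 g(13,1)=1703 g(13,3)=1209 g(13,5)=429
t=14: g(14,-14)=1 g(14,-12)=14 g(14,-10)=91 g(14,-8)=364 g(14,-6)=1001 g(14,-4)=2002 g(14,-2)=3002 g(14,0)=3418 g(14,2)=2912 g(14,4)=1638
t=15: g(15,-15)=1 g(15,-13)=15 g(15,-11)=105 g(15,-9)=455 g(15,-7)=1365 g(15,-5)=3003 g(15,-3)=5004 g(15,-1)=6420 g(15,1)=6330 g(15,3)=4550 g(15,5)=1638
t=16: g(16,-16)=1 g(16,-14)=16 g(16,-12)=120 g(16,-10)=560 g(16,-8)=1820 g(16,-6)=4368 g(16,-4)=8007 g(16,-2)=11424 g(16,0)=12750 g(16,2)=10880 g(16,4)=6188
t=17: g(17,-17)=1 g(17,-15)=17 g(17,-13)=136 g(17,-11)=680 g(17,-9)=2380 g(17,-7)=6188 g(17,-5)=12375 g(17,-3)=19431 g(17,-1)=24174 g(17,1)=23630 g(17,3)=17068 g(17,5)=6188
t=18: g(18,-18)=1 g(18,-16)=18 g(18,-14)=153 g(18,-12)=816 g(18,-10)=3060 g(18,-8)=8568 g(18,-6)=18563 g(18,-4)=31806 g(18,-2)=43605 g(18,0)=47804 g(18,2)=40698 g(18,4)=23256
t=19: g(19,-19)=1 g(19,-17)=19 g(19,-15)=171 g(19,-13)=969 g(19,-11)=3876 g(19,-9)=11628 g(19,-7)=27131 g(19,-5)=50369 g(19,-3)=75411 g(19,-1)=91409 g(19,1)=88502 g(19,3)=63954 g(19,5)=23256
t=20: g(20,-20)=1 g(20,-18)=20 g(20,-16)=190 g(20,-14)=1140 g(20,-12)=4845 g(20,-10)=15504 g(20,-8)=38759 g(20,-6)=77500 g(20,-4)=125780 g(20,-2)=166820 g(20,0)=179911 g(20,2)=152456 g(20,4)=87210
Paths never hitting 6: Σ_s g(20,s) = 850136
Paths hitting 6: 2^20 - 850136 = 198440
P = 198440/1048576 = 24805/131072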